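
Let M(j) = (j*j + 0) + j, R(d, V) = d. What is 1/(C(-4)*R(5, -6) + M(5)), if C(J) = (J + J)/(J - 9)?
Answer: 13/430 ≈ 0.030233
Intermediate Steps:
M(j) = j + j**2 (M(j) = (j**2 + 0) + j = j**2 + j = j + j**2)
C(J) = 2*J/(-9 + J) (C(J) = (2*J)/(-9 + J) = 2*J/(-9 + J))
1/(C(-4)*R(5, -6) + M(5)) = 1/((2*(-4)/(-9 - 4))*5 + 5*(1 + 5)) = 1/((2*(-4)/(-13))*5 + 5*6) = 1/((2*(-4)*(-1/13))*5 + 30) = 1/((8/13)*5 + 30) = 1/(40/13 + 30) = 1/(430/13) = 13/430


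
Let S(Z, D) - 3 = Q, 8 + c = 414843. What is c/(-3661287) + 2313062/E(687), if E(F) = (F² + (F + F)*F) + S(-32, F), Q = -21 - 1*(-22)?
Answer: 1125916341587/740579505351 ≈ 1.5203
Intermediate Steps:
Q = 1 (Q = -21 + 22 = 1)
c = 414835 (c = -8 + 414843 = 414835)
S(Z, D) = 4 (S(Z, D) = 3 + 1 = 4)
E(F) = 4 + 3*F² (E(F) = (F² + (F + F)*F) + 4 = (F² + (2*F)*F) + 4 = (F² + 2*F²) + 4 = 3*F² + 4 = 4 + 3*F²)
c/(-3661287) + 2313062/E(687) = 414835/(-3661287) + 2313062/(4 + 3*687²) = 414835*(-1/3661287) + 2313062/(4 + 3*471969) = -414835/3661287 + 2313062/(4 + 1415907) = -414835/3661287 + 2313062/1415911 = 1125916341587/740579505351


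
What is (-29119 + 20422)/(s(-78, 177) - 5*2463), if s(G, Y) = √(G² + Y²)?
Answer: 11900395/16846868 + 2899*√4157/16846868 ≈ 0.71748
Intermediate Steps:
(-29119 + 20422)/(s(-78, 177) - 5*2463) = (-29119 + 20422)/(√((-78)² + 177²) - 5*2463) = -8697/(√(6084 + 31329) - 12315) = -8697/(√37413 - 12315) = -8697/(3*√4157 - 12315) = -8697/(-12315 + 3*√4157)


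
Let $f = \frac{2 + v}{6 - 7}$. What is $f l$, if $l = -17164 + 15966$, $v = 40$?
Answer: $50316$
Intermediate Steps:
$l = -1198$
$f = -42$ ($f = \frac{2 + 40}{6 - 7} = \frac{42}{-1} = 42 \left(-1\right) = -42$)
$f l = \left(-42\right) \left(-1198\right) = 50316$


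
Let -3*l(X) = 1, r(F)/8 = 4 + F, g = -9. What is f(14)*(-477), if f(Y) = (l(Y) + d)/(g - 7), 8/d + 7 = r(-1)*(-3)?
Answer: -16377/1264 ≈ -12.956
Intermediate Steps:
r(F) = 32 + 8*F (r(F) = 8*(4 + F) = 32 + 8*F)
l(X) = -1/3 (l(X) = -1/3*1 = -1/3)
d = -8/79 (d = 8/(-7 + (32 + 8*(-1))*(-3)) = 8/(-7 + (32 - 8)*(-3)) = 8/(-7 + 24*(-3)) = 8/(-7 - 72) = 8/(-79) = 8*(-1/79) = -8/79 ≈ -0.10127)
f(Y) = 103/3792 (f(Y) = (-1/3 - 8/79)/(-9 - 7) = -103/237/(-16) = -103/237*(-1/16) = 103/3792)
f(14)*(-477) = (103/3792)*(-477) = -16377/1264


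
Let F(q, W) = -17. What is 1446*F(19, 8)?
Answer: -24582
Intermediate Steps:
1446*F(19, 8) = 1446*(-17) = -24582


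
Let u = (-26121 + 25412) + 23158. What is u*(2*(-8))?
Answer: -359184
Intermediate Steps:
u = 22449 (u = -709 + 23158 = 22449)
u*(2*(-8)) = 22449*(2*(-8)) = 22449*(-16) = -359184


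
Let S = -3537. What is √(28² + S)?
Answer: I*√2753 ≈ 52.469*I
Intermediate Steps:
√(28² + S) = √(28² - 3537) = √(784 - 3537) = √(-2753) = I*√2753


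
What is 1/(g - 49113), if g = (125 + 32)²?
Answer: -1/24464 ≈ -4.0876e-5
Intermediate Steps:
g = 24649 (g = 157² = 24649)
1/(g - 49113) = 1/(24649 - 49113) = 1/(-24464) = -1/24464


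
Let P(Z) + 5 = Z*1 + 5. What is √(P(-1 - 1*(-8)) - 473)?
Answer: I*√466 ≈ 21.587*I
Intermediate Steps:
P(Z) = Z (P(Z) = -5 + (Z*1 + 5) = -5 + (Z + 5) = -5 + (5 + Z) = Z)
√(P(-1 - 1*(-8)) - 473) = √((-1 - 1*(-8)) - 473) = √((-1 + 8) - 473) = √(7 - 473) = √(-466) = I*√466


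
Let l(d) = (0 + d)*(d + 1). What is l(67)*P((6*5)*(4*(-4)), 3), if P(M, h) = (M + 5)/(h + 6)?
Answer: -2164100/9 ≈ -2.4046e+5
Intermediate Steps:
P(M, h) = (5 + M)/(6 + h)
l(d) = d*(1 + d)
l(67)*P((6*5)*(4*(-4)), 3) = (67*(1 + 67))*((5 + (6*5)*(4*(-4)))/(6 + 3)) = (67*68)*((5 + 30*(-16))/9) = 4556*((5 - 480)/9) = 4556*((⅑)*(-475)) = 4556*(-475/9) = -2164100/9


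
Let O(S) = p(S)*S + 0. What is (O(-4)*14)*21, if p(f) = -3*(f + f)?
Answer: -28224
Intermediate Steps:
p(f) = -6*f
O(S) = -6*S**2 (O(S) = (-6*S)*S + 0 = -6*S**2 + 0 = -6*S**2)
(O(-4)*14)*21 = (-6*(-4)**2*14)*21 = (-6*16*14)*21 = -96*14*21 = -1344*21 = -28224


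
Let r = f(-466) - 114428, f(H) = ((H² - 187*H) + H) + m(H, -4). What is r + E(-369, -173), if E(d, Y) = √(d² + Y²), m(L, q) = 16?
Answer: 189420 + √166090 ≈ 1.8983e+5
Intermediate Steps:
f(H) = 16 + H² - 186*H (f(H) = ((H² - 187*H) + H) + 16 = (H² - 186*H) + 16 = 16 + H² - 186*H)
E(d, Y) = √(Y² + d²)
r = 189420 (r = (16 + (-466)² - 186*(-466)) - 114428 = (16 + 217156 + 86676) - 114428 = 303848 - 114428 = 189420)
r + E(-369, -173) = 189420 + √((-173)² + (-369)²) = 189420 + √(29929 + 136161) = 189420 + √166090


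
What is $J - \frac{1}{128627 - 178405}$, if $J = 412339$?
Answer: $\frac{20525410743}{49778} \approx 4.1234 \cdot 10^{5}$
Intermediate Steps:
$J - \frac{1}{128627 - 178405} = 412339 - \frac{1}{128627 - 178405} = 412339 - \frac{1}{-49778} = 412339 - - \frac{1}{49778} = 412339 + \frac{1}{49778} = \frac{20525410743}{49778}$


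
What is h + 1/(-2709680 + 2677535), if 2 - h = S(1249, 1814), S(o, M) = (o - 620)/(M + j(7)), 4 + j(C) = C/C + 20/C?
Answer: 674742998/408145065 ≈ 1.6532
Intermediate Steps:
j(C) = -3 + 20/C (j(C) = -4 + (C/C + 20/C) = -4 + (1 + 20/C) = -3 + 20/C)
S(o, M) = (-620 + o)/(-⅐ + M) (S(o, M) = (o - 620)/(M + (-3 + 20/7)) = (-620 + o)/(M + (-3 + 20*(⅐))) = (-620 + o)/(M + (-3 + 20/7)) = (-620 + o)/(M - ⅐) = (-620 + o)/(-⅐ + M))
h = 20991/12697 (h = 2 - 7*(-620 + 1249)/(-1 + 7*1814) = 2 - 7*629/(-1 + 12698) = 2 - 7*629/12697 = 2 - 1*4403/12697 = 2 - 4403/12697 = 20991/12697 ≈ 1.6532)
h + 1/(-2709680 + 2677535) = 20991/12697 + 1/(-2709680 + 2677535) = 20991/12697 + 1/(-32145) = 20991/12697 - 1/32145 = 674742998/408145065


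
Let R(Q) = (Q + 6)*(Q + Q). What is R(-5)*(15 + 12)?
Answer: -270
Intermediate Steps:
R(Q) = 2*Q*(6 + Q) (R(Q) = (6 + Q)*(2*Q) = 2*Q*(6 + Q))
R(-5)*(15 + 12) = (2*(-5)*(6 - 5))*(15 + 12) = (2*(-5)*1)*27 = -10*27 = -270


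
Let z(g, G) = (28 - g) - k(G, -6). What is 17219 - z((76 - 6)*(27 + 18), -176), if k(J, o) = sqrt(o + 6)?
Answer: 20341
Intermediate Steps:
k(J, o) = sqrt(6 + o)
z(g, G) = 28 - g (z(g, G) = (28 - g) - sqrt(6 - 6) = (28 - g) - sqrt(0) = (28 - g) - 1*0 = (28 - g) + 0 = 28 - g)
17219 - z((76 - 6)*(27 + 18), -176) = 17219 - (28 - (76 - 6)*(27 + 18)) = 17219 - (28 - 70*45) = 17219 - (28 - 1*3150) = 17219 - (28 - 3150) = 17219 - 1*(-3122) = 17219 + 3122 = 20341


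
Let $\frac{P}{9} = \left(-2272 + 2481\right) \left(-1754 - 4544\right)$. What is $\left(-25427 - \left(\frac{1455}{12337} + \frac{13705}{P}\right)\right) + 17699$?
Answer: $- \frac{1129469980990973}{146150739306} \approx -7728.1$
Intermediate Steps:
$P = -11846538$ ($P = 9 \left(-2272 + 2481\right) \left(-1754 - 4544\right) = 9 \cdot 209 \left(-6298\right) = 9 \left(-1316282\right) = -11846538$)
$\left(-25427 - \left(\frac{1455}{12337} + \frac{13705}{P}\right)\right) + 17699 = \left(-25427 - \left(- \frac{13705}{11846538} + \frac{1455}{12337}\right)\right) + 17699 = \left(-25427 - \frac{17067634205}{146150739306}\right) + 17699 = - \frac{3716191915967867}{146150739306} + 17699 = - \frac{1129469980990973}{146150739306}$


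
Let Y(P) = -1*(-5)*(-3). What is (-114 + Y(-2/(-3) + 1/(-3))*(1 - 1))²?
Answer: 12996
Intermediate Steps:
Y(P) = -15 (Y(P) = 5*(-3) = -15)
(-114 + Y(-2/(-3) + 1/(-3))*(1 - 1))² = (-114 - 15*(1 - 1))² = (-114 - 15*0)² = (-114 + 0)² = (-114)² = 12996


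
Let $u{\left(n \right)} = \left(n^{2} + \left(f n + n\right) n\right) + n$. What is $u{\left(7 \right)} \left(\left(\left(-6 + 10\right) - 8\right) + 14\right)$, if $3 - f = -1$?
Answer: $3010$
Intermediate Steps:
$f = 4$ ($f = 3 - -1 = 3 + 1 = 4$)
$u{\left(n \right)} = n + 6 n^{2}$ ($u{\left(n \right)} = \left(n^{2} + \left(4 n + n\right) n\right) + n = \left(n^{2} + 5 n n\right) + n = \left(n^{2} + 5 n^{2}\right) + n = 6 n^{2} + n = n + 6 n^{2}$)
$u{\left(7 \right)} \left(\left(\left(-6 + 10\right) - 8\right) + 14\right) = 7 \left(1 + 6 \cdot 7\right) \left(\left(\left(-6 + 10\right) - 8\right) + 14\right) = 7 \left(1 + 42\right) \left(\left(4 - 8\right) + 14\right) = 7 \cdot 43 \left(-4 + 14\right) = 301 \cdot 10 = 3010$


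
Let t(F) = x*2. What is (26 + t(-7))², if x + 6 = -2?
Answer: 100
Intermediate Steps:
x = -8 (x = -6 - 2 = -8)
t(F) = -16 (t(F) = -8*2 = -16)
(26 + t(-7))² = (26 - 16)² = 10² = 100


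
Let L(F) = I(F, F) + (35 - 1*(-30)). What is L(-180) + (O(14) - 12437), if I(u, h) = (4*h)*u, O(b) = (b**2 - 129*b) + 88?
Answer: 115706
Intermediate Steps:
O(b) = 88 + b**2 - 129*b
I(u, h) = 4*h*u
L(F) = 65 + 4*F**2 (L(F) = 4*F*F + (35 - 1*(-30)) = 4*F**2 + (35 + 30) = 4*F**2 + 65 = 65 + 4*F**2)
L(-180) + (O(14) - 12437) = (65 + 4*(-180)**2) + ((88 + 14**2 - 129*14) - 12437) = (65 + 4*32400) + ((88 + 196 - 1806) - 12437) = (65 + 129600) + (-1522 - 12437) = 129665 - 13959 = 115706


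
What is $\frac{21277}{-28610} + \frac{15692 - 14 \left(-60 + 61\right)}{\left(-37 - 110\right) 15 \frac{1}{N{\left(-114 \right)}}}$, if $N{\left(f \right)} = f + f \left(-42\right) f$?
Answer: $\frac{5441838004331}{1401890} \approx 3.8818 \cdot 10^{6}$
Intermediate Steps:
$N{\left(f \right)} = f - 42 f^{2}$ ($N{\left(f \right)} = f + - 42 f f = f - 42 f^{2}$)
$\frac{21277}{-28610} + \frac{15692 - 14 \left(-60 + 61\right)}{\left(-37 - 110\right) 15 \frac{1}{N{\left(-114 \right)}}} = \frac{21277}{-28610} + \frac{15692 - 14 \left(-60 + 61\right)}{\left(-37 - 110\right) 15 \frac{1}{\left(-114\right) \left(1 - -4788\right)}} = 21277 \left(- \frac{1}{28610}\right) + \frac{15692 - 14 \cdot 1}{\left(-147\right) 15 \frac{1}{\left(-114\right) \left(1 + 4788\right)}} = - \frac{21277}{28610} + \frac{15692 - 14}{\left(-2205\right) \frac{1}{\left(-114\right) 4789}} = - \frac{21277}{28610} + \frac{15692 - 14}{\left(-2205\right) \frac{1}{-545946}} = - \frac{21277}{28610} + \frac{15678}{\left(-2205\right) \left(- \frac{1}{545946}\right)} = - \frac{21277}{28610} + \frac{15678}{\frac{735}{181982}} = - \frac{21277}{28610} + 15678 \cdot \frac{181982}{735} = - \frac{21277}{28610} + \frac{951037932}{245} = \frac{5441838004331}{1401890}$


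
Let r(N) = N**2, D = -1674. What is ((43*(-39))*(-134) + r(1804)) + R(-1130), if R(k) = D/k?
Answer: 1965711547/565 ≈ 3.4791e+6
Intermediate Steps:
R(k) = -1674/k
((43*(-39))*(-134) + r(1804)) + R(-1130) = ((43*(-39))*(-134) + 1804**2) - 1674/(-1130) = (-1677*(-134) + 3254416) - 1674*(-1/1130) = (224718 + 3254416) + 837/565 = 3479134 + 837/565 = 1965711547/565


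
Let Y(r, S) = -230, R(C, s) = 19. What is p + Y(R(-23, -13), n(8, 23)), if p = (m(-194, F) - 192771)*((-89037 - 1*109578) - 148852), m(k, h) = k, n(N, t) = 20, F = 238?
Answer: 67048969425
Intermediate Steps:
p = 67048969655 (p = (-194 - 192771)*((-89037 - 1*109578) - 148852) = -192965*((-89037 - 109578) - 148852) = -192965*(-198615 - 148852) = -192965*(-347467) = 67048969655)
p + Y(R(-23, -13), n(8, 23)) = 67048969655 - 230 = 67048969425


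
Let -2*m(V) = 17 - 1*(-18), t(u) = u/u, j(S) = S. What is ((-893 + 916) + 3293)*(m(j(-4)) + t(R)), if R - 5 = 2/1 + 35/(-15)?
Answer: -54714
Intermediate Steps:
R = 14/3 (R = 5 + (2/1 + 35/(-15)) = 5 + (2*1 + 35*(-1/15)) = 5 + (2 - 7/3) = 5 - 1/3 = 14/3 ≈ 4.6667)
t(u) = 1
m(V) = -35/2 (m(V) = -(17 - 1*(-18))/2 = -(17 + 18)/2 = -1/2*35 = -35/2)
((-893 + 916) + 3293)*(m(j(-4)) + t(R)) = ((-893 + 916) + 3293)*(-35/2 + 1) = (23 + 3293)*(-33/2) = 3316*(-33/2) = -54714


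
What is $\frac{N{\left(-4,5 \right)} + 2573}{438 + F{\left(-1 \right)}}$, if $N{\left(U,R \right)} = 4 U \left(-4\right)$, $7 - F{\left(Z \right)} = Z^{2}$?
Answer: $\frac{879}{148} \approx 5.9392$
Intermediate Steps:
$F{\left(Z \right)} = 7 - Z^{2}$
$N{\left(U,R \right)} = - 16 U$
$\frac{N{\left(-4,5 \right)} + 2573}{438 + F{\left(-1 \right)}} = \frac{\left(-16\right) \left(-4\right) + 2573}{438 + \left(7 - \left(-1\right)^{2}\right)} = \frac{64 + 2573}{438 + \left(7 - 1\right)} = \frac{2637}{438 + \left(7 - 1\right)} = \frac{2637}{438 + 6} = \frac{2637}{444} = 2637 \cdot \frac{1}{444} = \frac{879}{148}$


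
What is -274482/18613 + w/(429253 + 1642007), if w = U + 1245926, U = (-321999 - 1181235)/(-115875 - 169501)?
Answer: -2223213854219257/157170270950784 ≈ -14.145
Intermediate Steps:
U = 751617/142688 (U = -1503234/(-285376) = -1503234*(-1/285376) = 751617/142688 ≈ 5.2676)
w = 177779440705/142688 (w = 751617/142688 + 1245926 = 177779440705/142688 ≈ 1.2459e+6)
-274482/18613 + w/(429253 + 1642007) = -274482/18613 + 177779440705/(142688*(429253 + 1642007)) = -274482*1/18613 + (177779440705/142688)/2071260 = -274482/18613 + (177779440705/142688)*(1/2071260) = -274482/18613 + 35555888141/59108789376 = -2223213854219257/157170270950784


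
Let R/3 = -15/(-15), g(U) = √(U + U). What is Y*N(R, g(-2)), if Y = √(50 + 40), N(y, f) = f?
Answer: 6*I*√10 ≈ 18.974*I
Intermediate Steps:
g(U) = √2*√U (g(U) = √(2*U) = √2*√U)
R = 3 (R = 3*(-15/(-15)) = 3*(-15*(-1/15)) = 3*1 = 3)
Y = 3*√10 (Y = √90 = 3*√10 ≈ 9.4868)
Y*N(R, g(-2)) = (3*√10)*(√2*√(-2)) = (3*√10)*(√2*(I*√2)) = (3*√10)*(2*I) = 6*I*√10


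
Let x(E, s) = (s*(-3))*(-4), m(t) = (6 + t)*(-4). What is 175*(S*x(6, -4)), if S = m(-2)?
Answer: 134400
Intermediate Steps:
m(t) = -24 - 4*t
S = -16 (S = -24 - 4*(-2) = -24 + 8 = -16)
x(E, s) = 12*s (x(E, s) = -3*s*(-4) = 12*s)
175*(S*x(6, -4)) = 175*(-192*(-4)) = 175*(-16*(-48)) = 175*768 = 134400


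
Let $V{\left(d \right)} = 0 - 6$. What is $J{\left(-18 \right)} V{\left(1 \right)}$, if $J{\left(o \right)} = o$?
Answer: $108$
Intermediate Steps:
$V{\left(d \right)} = -6$ ($V{\left(d \right)} = 0 - 6 = -6$)
$J{\left(-18 \right)} V{\left(1 \right)} = \left(-18\right) \left(-6\right) = 108$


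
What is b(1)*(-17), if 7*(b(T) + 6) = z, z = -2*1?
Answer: 748/7 ≈ 106.86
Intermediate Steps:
z = -2
b(T) = -44/7 (b(T) = -6 + (⅐)*(-2) = -6 - 2/7 = -44/7)
b(1)*(-17) = -44/7*(-17) = 748/7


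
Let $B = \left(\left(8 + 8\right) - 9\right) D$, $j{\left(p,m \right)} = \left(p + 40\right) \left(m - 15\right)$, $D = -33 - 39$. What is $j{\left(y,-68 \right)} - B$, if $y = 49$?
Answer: $-6883$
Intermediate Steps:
$D = -72$ ($D = -33 - 39 = -72$)
$j{\left(p,m \right)} = \left(-15 + m\right) \left(40 + p\right)$ ($j{\left(p,m \right)} = \left(40 + p\right) \left(-15 + m\right) = \left(-15 + m\right) \left(40 + p\right)$)
$B = -504$ ($B = \left(\left(8 + 8\right) - 9\right) \left(-72\right) = \left(16 - 9\right) \left(-72\right) = 7 \left(-72\right) = -504$)
$j{\left(y,-68 \right)} - B = \left(-600 - 735 + 40 \left(-68\right) - 3332\right) - -504 = \left(-600 - 735 - 2720 - 3332\right) + 504 = -7387 + 504 = -6883$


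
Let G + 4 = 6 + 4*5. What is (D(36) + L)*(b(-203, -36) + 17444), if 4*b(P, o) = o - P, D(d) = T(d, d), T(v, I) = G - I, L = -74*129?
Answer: -167163770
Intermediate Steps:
L = -9546
G = 22 (G = -4 + (6 + 4*5) = -4 + (6 + 20) = -4 + 26 = 22)
T(v, I) = 22 - I
D(d) = 22 - d
b(P, o) = -P/4 + o/4 (b(P, o) = (o - P)/4 = -P/4 + o/4)
(D(36) + L)*(b(-203, -36) + 17444) = ((22 - 1*36) - 9546)*((-1/4*(-203) + (1/4)*(-36)) + 17444) = ((22 - 36) - 9546)*((203/4 - 9) + 17444) = (-14 - 9546)*(167/4 + 17444) = -9560*69943/4 = -167163770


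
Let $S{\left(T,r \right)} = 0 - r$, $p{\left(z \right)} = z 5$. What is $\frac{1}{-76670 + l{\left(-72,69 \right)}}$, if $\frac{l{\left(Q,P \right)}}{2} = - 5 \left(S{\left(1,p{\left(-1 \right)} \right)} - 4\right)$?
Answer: $- \frac{1}{76680} \approx -1.3041 \cdot 10^{-5}$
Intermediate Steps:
$p{\left(z \right)} = 5 z$
$S{\left(T,r \right)} = - r$
$l{\left(Q,P \right)} = -10$ ($l{\left(Q,P \right)} = 2 \left(- 5 \left(- 5 \left(-1\right) - 4\right)\right) = 2 \left(- 5 \left(\left(-1\right) \left(-5\right) - 4\right)\right) = 2 \left(- 5 \left(5 - 4\right)\right) = 2 \left(\left(-5\right) 1\right) = 2 \left(-5\right) = -10$)
$\frac{1}{-76670 + l{\left(-72,69 \right)}} = \frac{1}{-76670 - 10} = \frac{1}{-76680} = - \frac{1}{76680}$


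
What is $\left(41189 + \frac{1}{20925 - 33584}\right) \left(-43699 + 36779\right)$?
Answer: $- \frac{3608167926000}{12659} \approx -2.8503 \cdot 10^{8}$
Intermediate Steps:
$\left(41189 + \frac{1}{20925 - 33584}\right) \left(-43699 + 36779\right) = \left(41189 + \frac{1}{-12659}\right) \left(-6920\right) = \left(41189 - \frac{1}{12659}\right) \left(-6920\right) = \frac{521411550}{12659} \left(-6920\right) = - \frac{3608167926000}{12659}$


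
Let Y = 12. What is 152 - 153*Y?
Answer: -1684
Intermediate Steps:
152 - 153*Y = 152 - 153*12 = 152 - 1836 = -1684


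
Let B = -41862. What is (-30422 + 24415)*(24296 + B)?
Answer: 105518962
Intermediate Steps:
(-30422 + 24415)*(24296 + B) = (-30422 + 24415)*(24296 - 41862) = -6007*(-17566) = 105518962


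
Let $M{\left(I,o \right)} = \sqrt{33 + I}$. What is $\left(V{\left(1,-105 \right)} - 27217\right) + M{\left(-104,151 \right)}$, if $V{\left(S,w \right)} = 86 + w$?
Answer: $-27236 + i \sqrt{71} \approx -27236.0 + 8.4261 i$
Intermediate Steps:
$\left(V{\left(1,-105 \right)} - 27217\right) + M{\left(-104,151 \right)} = \left(\left(86 - 105\right) - 27217\right) + \sqrt{33 - 104} = \left(-19 - 27217\right) + \sqrt{-71} = -27236 + i \sqrt{71}$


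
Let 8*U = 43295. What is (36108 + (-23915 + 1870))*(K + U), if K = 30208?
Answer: 4007378417/8 ≈ 5.0092e+8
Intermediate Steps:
U = 43295/8 (U = (⅛)*43295 = 43295/8 ≈ 5411.9)
(36108 + (-23915 + 1870))*(K + U) = (36108 + (-23915 + 1870))*(30208 + 43295/8) = (36108 - 22045)*(284959/8) = 14063*(284959/8) = 4007378417/8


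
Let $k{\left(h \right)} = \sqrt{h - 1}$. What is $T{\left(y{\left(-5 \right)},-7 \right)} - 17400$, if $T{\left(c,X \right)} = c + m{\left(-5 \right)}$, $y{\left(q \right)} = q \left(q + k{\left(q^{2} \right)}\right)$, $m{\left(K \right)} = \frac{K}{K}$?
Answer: $-17374 - 10 \sqrt{6} \approx -17399.0$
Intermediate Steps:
$m{\left(K \right)} = 1$
$k{\left(h \right)} = \sqrt{-1 + h}$
$y{\left(q \right)} = q \left(q + \sqrt{-1 + q^{2}}\right)$
$T{\left(c,X \right)} = 1 + c$ ($T{\left(c,X \right)} = c + 1 = 1 + c$)
$T{\left(y{\left(-5 \right)},-7 \right)} - 17400 = \left(1 - 5 \left(-5 + \sqrt{-1 + \left(-5\right)^{2}}\right)\right) - 17400 = \left(1 - 5 \left(-5 + \sqrt{-1 + 25}\right)\right) - 17400 = \left(1 - 5 \left(-5 + \sqrt{24}\right)\right) - 17400 = \left(1 - 5 \left(-5 + 2 \sqrt{6}\right)\right) - 17400 = \left(1 + \left(25 - 10 \sqrt{6}\right)\right) - 17400 = \left(26 - 10 \sqrt{6}\right) - 17400 = -17374 - 10 \sqrt{6}$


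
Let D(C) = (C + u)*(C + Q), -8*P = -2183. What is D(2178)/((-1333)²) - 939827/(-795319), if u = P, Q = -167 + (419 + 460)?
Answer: 4173277486071/807539190052 ≈ 5.1679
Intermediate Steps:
P = 2183/8 (P = -⅛*(-2183) = 2183/8 ≈ 272.88)
Q = 712 (Q = -167 + 879 = 712)
u = 2183/8 ≈ 272.88
D(C) = (712 + C)*(2183/8 + C) (D(C) = (C + 2183/8)*(C + 712) = (2183/8 + C)*(712 + C) = (712 + C)*(2183/8 + C))
D(2178)/((-1333)²) - 939827/(-795319) = (194287 + 2178² + (7879/8)*2178)/((-1333)²) - 939827/(-795319) = (194287 + 4743684 + 8580231/4)/1776889 - 939827*(-1/795319) = (28332115/4)*(1/1776889) + 134261/113617 = 28332115/7107556 + 134261/113617 = 4173277486071/807539190052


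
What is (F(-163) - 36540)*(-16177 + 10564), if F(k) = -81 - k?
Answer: 204638754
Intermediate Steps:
(F(-163) - 36540)*(-16177 + 10564) = ((-81 - 1*(-163)) - 36540)*(-16177 + 10564) = ((-81 + 163) - 36540)*(-5613) = (82 - 36540)*(-5613) = -36458*(-5613) = 204638754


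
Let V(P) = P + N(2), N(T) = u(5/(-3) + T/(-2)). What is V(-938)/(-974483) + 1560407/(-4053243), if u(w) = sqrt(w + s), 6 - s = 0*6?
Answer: -1516788152647/3949816398369 - sqrt(30)/2923449 ≈ -0.38402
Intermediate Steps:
s = 6 (s = 6 - 0*6 = 6 - 1*0 = 6 + 0 = 6)
u(w) = sqrt(6 + w) (u(w) = sqrt(w + 6) = sqrt(6 + w))
N(T) = sqrt(13/3 - T/2) (N(T) = sqrt(6 + (5/(-3) + T/(-2))) = sqrt(6 + (5*(-1/3) + T*(-1/2))) = sqrt(6 + (-5/3 - T/2)) = sqrt(13/3 - T/2))
V(P) = P + sqrt(30)/3 (V(P) = P + sqrt(156 - 18*2)/6 = P + sqrt(156 - 36)/6 = P + sqrt(120)/6 = P + (2*sqrt(30))/6 = P + sqrt(30)/3)
V(-938)/(-974483) + 1560407/(-4053243) = (-938 + sqrt(30)/3)/(-974483) + 1560407/(-4053243) = (-938 + sqrt(30)/3)*(-1/974483) + 1560407*(-1/4053243) = (938/974483 - sqrt(30)/2923449) - 1560407/4053243 = -1516788152647/3949816398369 - sqrt(30)/2923449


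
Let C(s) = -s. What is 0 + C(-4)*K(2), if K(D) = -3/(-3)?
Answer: 4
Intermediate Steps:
K(D) = 1 (K(D) = -3*(-1/3) = 1)
0 + C(-4)*K(2) = 0 - 1*(-4)*1 = 0 + 4*1 = 0 + 4 = 4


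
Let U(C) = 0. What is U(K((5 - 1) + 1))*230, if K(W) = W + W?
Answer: 0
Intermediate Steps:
K(W) = 2*W
U(K((5 - 1) + 1))*230 = 0*230 = 0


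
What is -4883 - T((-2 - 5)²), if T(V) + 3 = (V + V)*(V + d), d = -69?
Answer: -2920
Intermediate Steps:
T(V) = -3 + 2*V*(-69 + V) (T(V) = -3 + (V + V)*(V - 69) = -3 + (2*V)*(-69 + V) = -3 + 2*V*(-69 + V))
-4883 - T((-2 - 5)²) = -4883 - (-3 - 138*(-2 - 5)² + 2*((-2 - 5)²)²) = -4883 - (-3 - 138*(-7)² + 2*((-7)²)²) = -4883 - (-3 - 138*49 + 2*49²) = -4883 - (-3 - 6762 + 2*2401) = -4883 - (-3 - 6762 + 4802) = -4883 - 1*(-1963) = -4883 + 1963 = -2920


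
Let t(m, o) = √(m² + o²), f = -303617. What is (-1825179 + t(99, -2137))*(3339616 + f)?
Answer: -5541241618821 + 3035999*√4576570 ≈ -5.5347e+12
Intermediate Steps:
(-1825179 + t(99, -2137))*(3339616 + f) = (-1825179 + √(99² + (-2137)²))*(3339616 - 303617) = (-1825179 + √(9801 + 4566769))*3035999 = (-1825179 + √4576570)*3035999 = -5541241618821 + 3035999*√4576570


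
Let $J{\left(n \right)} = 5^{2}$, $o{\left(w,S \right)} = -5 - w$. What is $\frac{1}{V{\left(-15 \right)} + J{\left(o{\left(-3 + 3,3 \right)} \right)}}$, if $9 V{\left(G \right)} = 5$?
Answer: $\frac{9}{230} \approx 0.03913$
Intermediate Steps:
$V{\left(G \right)} = \frac{5}{9}$ ($V{\left(G \right)} = \frac{1}{9} \cdot 5 = \frac{5}{9}$)
$J{\left(n \right)} = 25$
$\frac{1}{V{\left(-15 \right)} + J{\left(o{\left(-3 + 3,3 \right)} \right)}} = \frac{1}{\frac{5}{9} + 25} = \frac{1}{\frac{230}{9}} = \frac{9}{230}$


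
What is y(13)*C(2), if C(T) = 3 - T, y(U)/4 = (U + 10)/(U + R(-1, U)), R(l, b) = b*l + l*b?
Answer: -92/13 ≈ -7.0769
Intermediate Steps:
R(l, b) = 2*b*l (R(l, b) = b*l + b*l = 2*b*l)
y(U) = -4*(10 + U)/U (y(U) = 4*((U + 10)/(U + 2*U*(-1))) = 4*((10 + U)/(U - 2*U)) = 4*((10 + U)/((-U))) = 4*((10 + U)*(-1/U)) = 4*(-(10 + U)/U) = -4*(10 + U)/U)
y(13)*C(2) = (-4 - 40/13)*(3 - 1*2) = (-4 - 40*1/13)*(3 - 2) = (-4 - 40/13)*1 = -92/13*1 = -92/13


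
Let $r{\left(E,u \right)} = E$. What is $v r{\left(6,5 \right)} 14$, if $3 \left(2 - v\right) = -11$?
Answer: $476$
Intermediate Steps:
$v = \frac{17}{3}$ ($v = 2 - - \frac{11}{3} = 2 + \frac{11}{3} = \frac{17}{3} \approx 5.6667$)
$v r{\left(6,5 \right)} 14 = \frac{17}{3} \cdot 6 \cdot 14 = 34 \cdot 14 = 476$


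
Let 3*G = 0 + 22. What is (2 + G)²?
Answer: 784/9 ≈ 87.111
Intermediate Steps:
G = 22/3 (G = (0 + 22)/3 = (⅓)*22 = 22/3 ≈ 7.3333)
(2 + G)² = (2 + 22/3)² = (28/3)² = 784/9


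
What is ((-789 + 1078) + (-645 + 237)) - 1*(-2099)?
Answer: 1980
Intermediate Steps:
((-789 + 1078) + (-645 + 237)) - 1*(-2099) = (289 - 408) + 2099 = -119 + 2099 = 1980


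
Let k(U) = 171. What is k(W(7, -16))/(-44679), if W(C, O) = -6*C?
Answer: -57/14893 ≈ -0.0038273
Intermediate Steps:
k(W(7, -16))/(-44679) = 171/(-44679) = 171*(-1/44679) = -57/14893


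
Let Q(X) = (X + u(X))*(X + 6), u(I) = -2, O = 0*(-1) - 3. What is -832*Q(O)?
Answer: 12480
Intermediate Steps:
O = -3 (O = 0 - 3 = -3)
Q(X) = (-2 + X)*(6 + X) (Q(X) = (X - 2)*(X + 6) = (-2 + X)*(6 + X))
-832*Q(O) = -832*(-12 + (-3)² + 4*(-3)) = -832*(-12 + 9 - 12) = -832*(-15) = 12480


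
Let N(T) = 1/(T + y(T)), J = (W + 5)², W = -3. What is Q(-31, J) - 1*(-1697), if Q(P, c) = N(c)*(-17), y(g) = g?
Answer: 13559/8 ≈ 1694.9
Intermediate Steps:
J = 4 (J = (-3 + 5)² = 2² = 4)
N(T) = 1/(2*T) (N(T) = 1/(T + T) = 1/(2*T))
Q(P, c) = -17/(2*c) (Q(P, c) = (1/(2*c))*(-17) = -17/(2*c))
Q(-31, J) - 1*(-1697) = -17/2/4 - 1*(-1697) = -17/2*¼ + 1697 = -17/8 + 1697 = 13559/8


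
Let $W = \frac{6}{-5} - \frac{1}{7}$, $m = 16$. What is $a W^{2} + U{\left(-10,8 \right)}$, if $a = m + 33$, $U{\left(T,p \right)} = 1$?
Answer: $\frac{2234}{25} \approx 89.36$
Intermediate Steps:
$a = 49$ ($a = 16 + 33 = 49$)
$W = - \frac{47}{35}$ ($W = 6 \left(- \frac{1}{5}\right) - \frac{1}{7} = - \frac{6}{5} - \frac{1}{7} = - \frac{47}{35} \approx -1.3429$)
$a W^{2} + U{\left(-10,8 \right)} = 49 \left(- \frac{47}{35}\right)^{2} + 1 = 49 \cdot \frac{2209}{1225} + 1 = \frac{2209}{25} + 1 = \frac{2234}{25}$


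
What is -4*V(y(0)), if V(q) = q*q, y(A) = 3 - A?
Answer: -36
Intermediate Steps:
V(q) = q²
-4*V(y(0)) = -4*(3 - 1*0)² = -4*(3 + 0)² = -4*3² = -4*9 = -36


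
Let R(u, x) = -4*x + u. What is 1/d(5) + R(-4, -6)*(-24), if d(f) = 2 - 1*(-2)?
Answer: -1919/4 ≈ -479.75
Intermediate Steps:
d(f) = 4 (d(f) = 2 + 2 = 4)
R(u, x) = u - 4*x
1/d(5) + R(-4, -6)*(-24) = 1/4 + (-4 - 4*(-6))*(-24) = ¼ + (-4 + 24)*(-24) = ¼ + 20*(-24) = ¼ - 480 = -1919/4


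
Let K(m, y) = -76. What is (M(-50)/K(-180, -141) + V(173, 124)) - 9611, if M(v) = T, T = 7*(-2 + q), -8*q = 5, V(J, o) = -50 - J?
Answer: -5978925/608 ≈ -9833.8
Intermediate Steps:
q = -5/8 (q = -⅛*5 = -5/8 ≈ -0.62500)
T = -147/8 (T = 7*(-2 - 5/8) = 7*(-21/8) = -147/8 ≈ -18.375)
M(v) = -147/8
(M(-50)/K(-180, -141) + V(173, 124)) - 9611 = (-147/8/(-76) + (-50 - 1*173)) - 9611 = (-147/8*(-1/76) + (-50 - 173)) - 9611 = (147/608 - 223) - 9611 = -135437/608 - 9611 = -5978925/608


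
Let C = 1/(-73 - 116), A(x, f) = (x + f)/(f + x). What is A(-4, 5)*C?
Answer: -1/189 ≈ -0.0052910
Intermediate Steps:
A(x, f) = 1 (A(x, f) = (f + x)/(f + x) = 1)
C = -1/189 (C = 1/(-189) = -1/189 ≈ -0.0052910)
A(-4, 5)*C = 1*(-1/189) = -1/189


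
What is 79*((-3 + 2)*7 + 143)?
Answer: 10744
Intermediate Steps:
79*((-3 + 2)*7 + 143) = 79*(-1*7 + 143) = 79*(-7 + 143) = 79*136 = 10744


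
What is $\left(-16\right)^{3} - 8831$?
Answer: $-12927$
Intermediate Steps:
$\left(-16\right)^{3} - 8831 = -4096 - 8831 = -12927$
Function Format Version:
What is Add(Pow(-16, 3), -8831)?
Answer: -12927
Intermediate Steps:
Add(Pow(-16, 3), -8831) = Add(-4096, -8831) = -12927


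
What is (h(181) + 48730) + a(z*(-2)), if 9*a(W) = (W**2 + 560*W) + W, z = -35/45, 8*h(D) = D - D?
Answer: 35595052/729 ≈ 48827.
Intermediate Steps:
h(D) = 0 (h(D) = (D - D)/8 = (1/8)*0 = 0)
z = -7/9 (z = -35*1/45 = -7/9 ≈ -0.77778)
a(W) = W**2/9 + 187*W/3 (a(W) = ((W**2 + 560*W) + W)/9 = (W**2 + 561*W)/9 = W**2/9 + 187*W/3)
(h(181) + 48730) + a(z*(-2)) = (0 + 48730) + (-7/9*(-2))*(561 - 7/9*(-2))/9 = 48730 + (1/9)*(14/9)*(561 + 14/9) = 48730 + (1/9)*(14/9)*(5063/9) = 48730 + 70882/729 = 35595052/729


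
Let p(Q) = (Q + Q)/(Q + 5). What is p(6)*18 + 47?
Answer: 733/11 ≈ 66.636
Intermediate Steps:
p(Q) = 2*Q/(5 + Q) (p(Q) = (2*Q)/(5 + Q) = 2*Q/(5 + Q))
p(6)*18 + 47 = (2*6/(5 + 6))*18 + 47 = (2*6/11)*18 + 47 = (2*6*(1/11))*18 + 47 = (12/11)*18 + 47 = 216/11 + 47 = 733/11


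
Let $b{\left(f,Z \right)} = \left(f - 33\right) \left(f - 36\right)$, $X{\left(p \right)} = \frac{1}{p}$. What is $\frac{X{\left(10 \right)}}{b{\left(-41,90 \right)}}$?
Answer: $\frac{1}{56980} \approx 1.755 \cdot 10^{-5}$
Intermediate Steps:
$b{\left(f,Z \right)} = \left(-36 + f\right) \left(-33 + f\right)$ ($b{\left(f,Z \right)} = \left(-33 + f\right) \left(-36 + f\right) = \left(-36 + f\right) \left(-33 + f\right)$)
$\frac{X{\left(10 \right)}}{b{\left(-41,90 \right)}} = \frac{1}{10 \left(1188 + \left(-41\right)^{2} - -2829\right)} = \frac{1}{10 \left(1188 + 1681 + 2829\right)} = \frac{1}{10 \cdot 5698} = \frac{1}{10} \cdot \frac{1}{5698} = \frac{1}{56980}$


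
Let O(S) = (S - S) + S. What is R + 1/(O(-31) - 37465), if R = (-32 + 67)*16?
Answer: 20997759/37496 ≈ 560.00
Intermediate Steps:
O(S) = S (O(S) = 0 + S = S)
R = 560 (R = 35*16 = 560)
R + 1/(O(-31) - 37465) = 560 + 1/(-31 - 37465) = 560 + 1/(-37496) = 560 - 1/37496 = 20997759/37496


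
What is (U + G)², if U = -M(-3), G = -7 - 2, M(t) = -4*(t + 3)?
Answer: 81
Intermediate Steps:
M(t) = -12 - 4*t (M(t) = -4*(3 + t) = -12 - 4*t)
G = -9
U = 0 (U = -(-12 - 4*(-3)) = -(-12 + 12) = -1*0 = 0)
(U + G)² = (0 - 9)² = (-9)² = 81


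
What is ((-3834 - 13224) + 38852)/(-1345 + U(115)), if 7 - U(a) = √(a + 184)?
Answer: -29160372/1789945 + 21794*√299/1789945 ≈ -16.081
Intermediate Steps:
U(a) = 7 - √(184 + a) (U(a) = 7 - √(a + 184) = 7 - √(184 + a))
((-3834 - 13224) + 38852)/(-1345 + U(115)) = ((-3834 - 13224) + 38852)/(-1345 + (7 - √(184 + 115))) = (-17058 + 38852)/(-1345 + (7 - √299)) = 21794/(-1338 - √299)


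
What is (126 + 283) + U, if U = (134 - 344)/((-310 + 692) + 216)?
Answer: 122186/299 ≈ 408.65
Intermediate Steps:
U = -105/299 (U = -210/(382 + 216) = -210/598 = -210*1/598 = -105/299 ≈ -0.35117)
(126 + 283) + U = (126 + 283) - 105/299 = 409 - 105/299 = 122186/299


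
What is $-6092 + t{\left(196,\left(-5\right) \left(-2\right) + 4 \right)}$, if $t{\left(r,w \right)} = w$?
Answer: $-6078$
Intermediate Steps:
$-6092 + t{\left(196,\left(-5\right) \left(-2\right) + 4 \right)} = -6092 + \left(\left(-5\right) \left(-2\right) + 4\right) = -6092 + \left(10 + 4\right) = -6092 + 14 = -6078$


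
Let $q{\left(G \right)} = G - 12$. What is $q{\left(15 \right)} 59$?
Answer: $177$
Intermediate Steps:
$q{\left(G \right)} = -12 + G$
$q{\left(15 \right)} 59 = \left(-12 + 15\right) 59 = 3 \cdot 59 = 177$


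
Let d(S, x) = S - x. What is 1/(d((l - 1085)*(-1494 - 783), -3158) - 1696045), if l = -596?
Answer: 1/2134750 ≈ 4.6844e-7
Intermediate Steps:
1/(d((l - 1085)*(-1494 - 783), -3158) - 1696045) = 1/(((-596 - 1085)*(-1494 - 783) - 1*(-3158)) - 1696045) = 1/((-1681*(-2277) + 3158) - 1696045) = 1/((3827637 + 3158) - 1696045) = 1/(3830795 - 1696045) = 1/2134750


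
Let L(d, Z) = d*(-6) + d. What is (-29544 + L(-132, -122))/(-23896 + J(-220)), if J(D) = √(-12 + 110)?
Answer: 345106032/285509359 + 101094*√2/285509359 ≈ 1.2092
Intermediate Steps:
L(d, Z) = -5*d (L(d, Z) = -6*d + d = -5*d)
J(D) = 7*√2 (J(D) = √98 = 7*√2)
(-29544 + L(-132, -122))/(-23896 + J(-220)) = (-29544 - 5*(-132))/(-23896 + 7*√2) = (-29544 + 660)/(-23896 + 7*√2) = -28884/(-23896 + 7*√2)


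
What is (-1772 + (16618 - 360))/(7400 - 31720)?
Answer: -7243/12160 ≈ -0.59564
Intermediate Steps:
(-1772 + (16618 - 360))/(7400 - 31720) = (-1772 + 16258)/(-24320) = 14486*(-1/24320) = -7243/12160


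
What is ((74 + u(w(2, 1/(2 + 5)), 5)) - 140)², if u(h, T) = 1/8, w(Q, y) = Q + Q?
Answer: 277729/64 ≈ 4339.5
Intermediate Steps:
w(Q, y) = 2*Q
u(h, T) = ⅛
((74 + u(w(2, 1/(2 + 5)), 5)) - 140)² = ((74 + ⅛) - 140)² = (593/8 - 140)² = (-527/8)² = 277729/64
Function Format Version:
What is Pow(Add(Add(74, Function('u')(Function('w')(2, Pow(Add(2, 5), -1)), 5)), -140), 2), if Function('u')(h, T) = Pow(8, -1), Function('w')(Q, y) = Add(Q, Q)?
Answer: Rational(277729, 64) ≈ 4339.5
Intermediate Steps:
Function('w')(Q, y) = Mul(2, Q)
Function('u')(h, T) = Rational(1, 8)
Pow(Add(Add(74, Function('u')(Function('w')(2, Pow(Add(2, 5), -1)), 5)), -140), 2) = Pow(Add(Add(74, Rational(1, 8)), -140), 2) = Pow(Add(Rational(593, 8), -140), 2) = Pow(Rational(-527, 8), 2) = Rational(277729, 64)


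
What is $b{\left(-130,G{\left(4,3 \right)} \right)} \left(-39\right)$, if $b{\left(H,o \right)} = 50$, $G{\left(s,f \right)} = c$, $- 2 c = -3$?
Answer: $-1950$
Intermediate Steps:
$c = \frac{3}{2}$ ($c = \left(- \frac{1}{2}\right) \left(-3\right) = \frac{3}{2} \approx 1.5$)
$G{\left(s,f \right)} = \frac{3}{2}$
$b{\left(-130,G{\left(4,3 \right)} \right)} \left(-39\right) = 50 \left(-39\right) = -1950$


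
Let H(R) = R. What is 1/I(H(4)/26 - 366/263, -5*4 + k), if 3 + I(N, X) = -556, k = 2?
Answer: -1/559 ≈ -0.0017889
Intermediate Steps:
I(N, X) = -559 (I(N, X) = -3 - 556 = -559)
1/I(H(4)/26 - 366/263, -5*4 + k) = 1/(-559) = -1/559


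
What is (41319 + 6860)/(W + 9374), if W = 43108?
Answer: 48179/52482 ≈ 0.91801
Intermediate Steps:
(41319 + 6860)/(W + 9374) = (41319 + 6860)/(43108 + 9374) = 48179/52482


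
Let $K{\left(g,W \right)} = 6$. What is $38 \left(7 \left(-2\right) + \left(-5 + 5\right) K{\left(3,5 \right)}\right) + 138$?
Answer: $-394$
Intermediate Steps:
$38 \left(7 \left(-2\right) + \left(-5 + 5\right) K{\left(3,5 \right)}\right) + 138 = 38 \left(7 \left(-2\right) + \left(-5 + 5\right) 6\right) + 138 = 38 \left(-14 + 0 \cdot 6\right) + 138 = 38 \left(-14 + 0\right) + 138 = 38 \left(-14\right) + 138 = -532 + 138 = -394$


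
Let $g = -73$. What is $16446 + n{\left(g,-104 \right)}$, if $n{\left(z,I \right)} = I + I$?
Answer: $16238$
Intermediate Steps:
$n{\left(z,I \right)} = 2 I$
$16446 + n{\left(g,-104 \right)} = 16446 + 2 \left(-104\right) = 16446 - 208 = 16238$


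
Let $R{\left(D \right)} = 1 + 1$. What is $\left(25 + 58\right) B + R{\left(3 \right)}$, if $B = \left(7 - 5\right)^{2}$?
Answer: $334$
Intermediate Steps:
$R{\left(D \right)} = 2$
$B = 4$ ($B = 2^{2} = 4$)
$\left(25 + 58\right) B + R{\left(3 \right)} = \left(25 + 58\right) 4 + 2 = 83 \cdot 4 + 2 = 332 + 2 = 334$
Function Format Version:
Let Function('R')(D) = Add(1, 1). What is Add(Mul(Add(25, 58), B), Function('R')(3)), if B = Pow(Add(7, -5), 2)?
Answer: 334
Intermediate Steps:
Function('R')(D) = 2
B = 4 (B = Pow(2, 2) = 4)
Add(Mul(Add(25, 58), B), Function('R')(3)) = Add(Mul(Add(25, 58), 4), 2) = Add(Mul(83, 4), 2) = Add(332, 2) = 334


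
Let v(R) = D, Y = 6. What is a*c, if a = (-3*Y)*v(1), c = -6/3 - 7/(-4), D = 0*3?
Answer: 0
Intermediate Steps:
D = 0
v(R) = 0
c = -¼ (c = -6*⅓ - 7*(-¼) = -2 + 7/4 = -¼ ≈ -0.25000)
a = 0 (a = -3*6*0 = -18*0 = 0)
a*c = 0*(-¼) = 0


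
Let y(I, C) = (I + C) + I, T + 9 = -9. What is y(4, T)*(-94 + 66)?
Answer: 280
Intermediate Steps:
T = -18 (T = -9 - 9 = -18)
y(I, C) = C + 2*I (y(I, C) = (C + I) + I = C + 2*I)
y(4, T)*(-94 + 66) = (-18 + 2*4)*(-94 + 66) = (-18 + 8)*(-28) = -10*(-28) = 280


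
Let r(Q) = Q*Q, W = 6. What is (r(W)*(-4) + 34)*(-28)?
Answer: 3080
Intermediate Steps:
r(Q) = Q**2
(r(W)*(-4) + 34)*(-28) = (6**2*(-4) + 34)*(-28) = (36*(-4) + 34)*(-28) = (-144 + 34)*(-28) = -110*(-28) = 3080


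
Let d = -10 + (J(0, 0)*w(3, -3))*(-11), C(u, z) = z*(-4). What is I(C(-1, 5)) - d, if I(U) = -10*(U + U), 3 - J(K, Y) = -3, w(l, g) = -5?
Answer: 80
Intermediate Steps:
J(K, Y) = 6 (J(K, Y) = 3 - 1*(-3) = 3 + 3 = 6)
C(u, z) = -4*z
I(U) = -20*U
d = 320 (d = -10 + (6*(-5))*(-11) = -10 - 30*(-11) = -10 + 330 = 320)
I(C(-1, 5)) - d = -(-80)*5 - 1*320 = -20*(-20) - 320 = 400 - 320 = 80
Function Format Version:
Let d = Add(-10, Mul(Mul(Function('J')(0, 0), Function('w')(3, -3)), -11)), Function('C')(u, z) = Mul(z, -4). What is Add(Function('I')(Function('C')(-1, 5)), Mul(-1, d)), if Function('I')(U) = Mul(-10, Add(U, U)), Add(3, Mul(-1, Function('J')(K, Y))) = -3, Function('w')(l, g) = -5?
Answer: 80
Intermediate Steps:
Function('J')(K, Y) = 6 (Function('J')(K, Y) = Add(3, Mul(-1, -3)) = Add(3, 3) = 6)
Function('C')(u, z) = Mul(-4, z)
Function('I')(U) = Mul(-20, U) (Function('I')(U) = Mul(-10, Mul(2, U)) = Mul(-20, U))
d = 320 (d = Add(-10, Mul(Mul(6, -5), -11)) = Add(-10, Mul(-30, -11)) = Add(-10, 330) = 320)
Add(Function('I')(Function('C')(-1, 5)), Mul(-1, d)) = Add(Mul(-20, Mul(-4, 5)), Mul(-1, 320)) = Add(Mul(-20, -20), -320) = Add(400, -320) = 80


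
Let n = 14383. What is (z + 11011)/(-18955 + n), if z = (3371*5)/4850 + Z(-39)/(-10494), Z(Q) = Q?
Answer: -9343197007/3878267580 ≈ -2.4091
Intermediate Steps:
z = 2951092/848265 (z = (3371*5)/4850 - 39/(-10494) = 16855*(1/4850) - 39*(-1/10494) = 3371/970 + 13/3498 = 2951092/848265 ≈ 3.4790)
(z + 11011)/(-18955 + n) = (2951092/848265 + 11011)/(-18955 + 14383) = (9343197007/848265)/(-4572) = (9343197007/848265)*(-1/4572) = -9343197007/3878267580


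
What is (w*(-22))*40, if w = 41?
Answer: -36080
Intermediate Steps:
(w*(-22))*40 = (41*(-22))*40 = -902*40 = -36080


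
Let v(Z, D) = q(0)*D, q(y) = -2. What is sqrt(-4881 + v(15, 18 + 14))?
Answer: I*sqrt(4945) ≈ 70.321*I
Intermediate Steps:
v(Z, D) = -2*D
sqrt(-4881 + v(15, 18 + 14)) = sqrt(-4881 - 2*(18 + 14)) = sqrt(-4881 - 2*32) = sqrt(-4881 - 64) = sqrt(-4945) = I*sqrt(4945)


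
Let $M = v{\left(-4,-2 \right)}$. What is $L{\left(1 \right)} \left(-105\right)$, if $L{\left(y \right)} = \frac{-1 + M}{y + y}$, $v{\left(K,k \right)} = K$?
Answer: $\frac{525}{2} \approx 262.5$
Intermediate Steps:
$M = -4$
$L{\left(y \right)} = - \frac{5}{2 y}$ ($L{\left(y \right)} = \frac{-1 - 4}{y + y} = - \frac{5}{2 y}$)
$L{\left(1 \right)} \left(-105\right) = - \frac{5}{2 \cdot 1} \left(-105\right) = \left(- \frac{5}{2}\right) 1 \left(-105\right) = \left(- \frac{5}{2}\right) \left(-105\right) = \frac{525}{2}$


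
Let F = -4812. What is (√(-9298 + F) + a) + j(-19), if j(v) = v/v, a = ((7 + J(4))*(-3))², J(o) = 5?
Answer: 1297 + I*√14110 ≈ 1297.0 + 118.79*I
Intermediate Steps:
a = 1296 (a = ((7 + 5)*(-3))² = (12*(-3))² = (-36)² = 1296)
j(v) = 1
(√(-9298 + F) + a) + j(-19) = (√(-9298 - 4812) + 1296) + 1 = (√(-14110) + 1296) + 1 = (I*√14110 + 1296) + 1 = (1296 + I*√14110) + 1 = 1297 + I*√14110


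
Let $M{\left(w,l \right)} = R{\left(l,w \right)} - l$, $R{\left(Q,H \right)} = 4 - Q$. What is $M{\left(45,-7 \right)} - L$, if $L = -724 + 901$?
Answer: $-159$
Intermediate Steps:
$M{\left(w,l \right)} = 4 - 2 l$ ($M{\left(w,l \right)} = \left(4 - l\right) - l = 4 - 2 l$)
$L = 177$
$M{\left(45,-7 \right)} - L = \left(4 - -14\right) - 177 = \left(4 + 14\right) - 177 = 18 - 177 = -159$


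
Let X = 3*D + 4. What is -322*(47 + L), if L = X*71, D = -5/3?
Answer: 7728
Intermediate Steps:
D = -5/3 (D = -5*1/3 = -5/3 ≈ -1.6667)
X = -1 (X = 3*(-5/3) + 4 = -5 + 4 = -1)
L = -71 (L = -1*71 = -71)
-322*(47 + L) = -322*(47 - 71) = -322*(-24) = 7728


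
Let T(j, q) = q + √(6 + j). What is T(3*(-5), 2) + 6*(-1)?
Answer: -4 + 3*I ≈ -4.0 + 3.0*I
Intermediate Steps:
T(3*(-5), 2) + 6*(-1) = (2 + √(6 + 3*(-5))) + 6*(-1) = (2 + √(6 - 15)) - 6 = (2 + √(-9)) - 6 = (2 + 3*I) - 6 = -4 + 3*I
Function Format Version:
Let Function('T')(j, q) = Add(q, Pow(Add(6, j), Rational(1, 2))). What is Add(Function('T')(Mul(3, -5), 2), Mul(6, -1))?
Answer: Add(-4, Mul(3, I)) ≈ Add(-4.0000, Mul(3.0000, I))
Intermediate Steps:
Add(Function('T')(Mul(3, -5), 2), Mul(6, -1)) = Add(Add(2, Pow(Add(6, Mul(3, -5)), Rational(1, 2))), Mul(6, -1)) = Add(Add(2, Pow(Add(6, -15), Rational(1, 2))), -6) = Add(Add(2, Pow(-9, Rational(1, 2))), -6) = Add(Add(2, Mul(3, I)), -6) = Add(-4, Mul(3, I))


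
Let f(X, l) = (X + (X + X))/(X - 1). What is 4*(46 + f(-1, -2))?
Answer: 190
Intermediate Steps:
f(X, l) = 3*X/(-1 + X) (f(X, l) = (X + 2*X)/(-1 + X) = (3*X)/(-1 + X) = 3*X/(-1 + X))
4*(46 + f(-1, -2)) = 4*(46 + 3*(-1)/(-1 - 1)) = 4*(46 + 3*(-1)/(-2)) = 4*(46 + 3*(-1)*(-½)) = 4*(46 + 3/2) = 4*(95/2) = 190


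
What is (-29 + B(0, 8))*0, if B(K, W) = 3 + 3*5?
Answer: 0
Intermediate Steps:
B(K, W) = 18 (B(K, W) = 3 + 15 = 18)
(-29 + B(0, 8))*0 = (-29 + 18)*0 = -11*0 = 0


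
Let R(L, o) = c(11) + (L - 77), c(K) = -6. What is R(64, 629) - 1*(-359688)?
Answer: 359669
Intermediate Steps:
R(L, o) = -83 + L (R(L, o) = -6 + (L - 77) = -6 + (-77 + L) = -83 + L)
R(64, 629) - 1*(-359688) = (-83 + 64) - 1*(-359688) = -19 + 359688 = 359669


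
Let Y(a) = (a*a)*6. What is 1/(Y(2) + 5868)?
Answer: 1/5892 ≈ 0.00016972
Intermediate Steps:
Y(a) = 6*a² (Y(a) = a²*6 = 6*a²)
1/(Y(2) + 5868) = 1/(6*2² + 5868) = 1/(6*4 + 5868) = 1/(24 + 5868) = 1/5892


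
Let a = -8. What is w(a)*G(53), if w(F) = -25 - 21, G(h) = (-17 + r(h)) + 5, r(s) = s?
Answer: -1886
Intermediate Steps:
G(h) = -12 + h (G(h) = (-17 + h) + 5 = -12 + h)
w(F) = -46
w(a)*G(53) = -46*(-12 + 53) = -46*41 = -1886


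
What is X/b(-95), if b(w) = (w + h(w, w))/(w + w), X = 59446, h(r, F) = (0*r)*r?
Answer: 118892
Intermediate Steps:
h(r, F) = 0 (h(r, F) = 0*r = 0)
b(w) = 1/2 (b(w) = (w + 0)/(w + w) = w/((2*w)) = w*(1/(2*w)) = 1/2)
X/b(-95) = 59446/(1/2) = 59446*2 = 118892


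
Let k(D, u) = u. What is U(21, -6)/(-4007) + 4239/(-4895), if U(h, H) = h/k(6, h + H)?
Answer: -16992526/19614265 ≈ -0.86633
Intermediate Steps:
U(h, H) = h/(H + h) (U(h, H) = h/(h + H) = h/(H + h))
U(21, -6)/(-4007) + 4239/(-4895) = (21/(-6 + 21))/(-4007) + 4239/(-4895) = (21/15)*(-1/4007) + 4239*(-1/4895) = (21*(1/15))*(-1/4007) - 4239/4895 = (7/5)*(-1/4007) - 4239/4895 = -7/20035 - 4239/4895 = -16992526/19614265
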